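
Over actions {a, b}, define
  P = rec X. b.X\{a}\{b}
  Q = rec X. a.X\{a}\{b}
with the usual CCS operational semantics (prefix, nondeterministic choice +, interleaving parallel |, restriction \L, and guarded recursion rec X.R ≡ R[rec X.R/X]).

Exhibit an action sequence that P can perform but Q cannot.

b

LTS(P): 2 reachable states
  m0 = rec X. b.X\{a}\{b} :: --b--▸ m1
  m1 = (rec X. b.X\{a}\{b})\{a}\{b} :: ∅
LTS(Q): 2 reachable states
  n0 = rec X. a.X\{a}\{b} :: --a--▸ n1
  n1 = (rec X. a.X\{a}\{b})\{a}\{b} :: ∅
Trace ⟨b⟩ through P, begin at {m0}:
  step 1 (b): {m1}
  — P admits the full trace.
Trace ⟨b⟩ through Q, begin at {n0}:
  step 1 (b): no successor for Q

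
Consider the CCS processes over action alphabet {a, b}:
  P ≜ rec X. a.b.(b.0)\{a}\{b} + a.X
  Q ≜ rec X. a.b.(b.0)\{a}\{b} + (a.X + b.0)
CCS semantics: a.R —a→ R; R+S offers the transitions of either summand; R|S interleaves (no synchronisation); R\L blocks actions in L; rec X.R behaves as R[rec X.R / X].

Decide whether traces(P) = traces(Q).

P's transition system — 3 states:
  u0 = rec X. a.b.(b.0)\{a}\{b} + a.X has moves —a→ u0, —a→ u1
  u1 = b.(b.0)\{a}\{b} has moves —b→ u2
  u2 = (b.0)\{a}\{b} has moves stopped
Q's transition system — 4 states:
  v0 = rec X. a.b.(b.0)\{a}\{b} + (a.X + b.0) has moves —a→ v0, —a→ v1, —b→ v2
  v1 = b.(b.0)\{a}\{b} has moves —b→ v3
  v2 = 0 has moves stopped
  v3 = (b.0)\{a}\{b} has moves stopped
Run σ = ⟨b⟩ on Q: start {v0}
  [1] b ⇒ {v2}
  Q completes σ.
Run σ = ⟨b⟩ on P: start {u0}
  [1] b ⇒ ∅  — P cannot continue

traces(P) ≠ traces(Q) — witness ⟨b⟩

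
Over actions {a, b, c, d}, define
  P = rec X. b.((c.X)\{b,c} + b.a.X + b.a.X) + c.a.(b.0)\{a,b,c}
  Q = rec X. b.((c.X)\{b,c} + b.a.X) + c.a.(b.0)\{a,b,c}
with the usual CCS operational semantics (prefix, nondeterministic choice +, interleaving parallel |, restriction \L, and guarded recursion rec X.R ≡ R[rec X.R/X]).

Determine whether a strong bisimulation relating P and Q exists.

P's transition system — 5 states:
  m0 = rec X. b.((c.X)\{b,c} + b.a.X + b.a.X) + c.a.(b.0)\{a,b,c} | -b-> m1, -c-> m2
  m1 = (c.(rec X. b.((c.X)\{b,c} + b.a.X + b.a.X) + c.a.(b.0)\{a,b,c}))\{b,c} + b.a.(rec X. b.((c.X)\{b,c} + b.a.X + b.a.X) + c.a.(b.0)\{a,b,c}) + b.a.(rec X. b.((c.X)\{b,c} + b.a.X + b.a.X) + c.a.(b.0)\{a,b,c}) | -b-> m3
  m2 = a.(b.0)\{a,b,c} | -a-> m4
  m3 = a.(rec X. b.((c.X)\{b,c} + b.a.X + b.a.X) + c.a.(b.0)\{a,b,c}) | -a-> m0
  m4 = (b.0)\{a,b,c} | (no moves)
Q's transition system — 5 states:
  n0 = rec X. b.((c.X)\{b,c} + b.a.X) + c.a.(b.0)\{a,b,c} | -b-> n1, -c-> n2
  n1 = (c.(rec X. b.((c.X)\{b,c} + b.a.X) + c.a.(b.0)\{a,b,c}))\{b,c} + b.a.(rec X. b.((c.X)\{b,c} + b.a.X) + c.a.(b.0)\{a,b,c}) | -b-> n3
  n2 = a.(b.0)\{a,b,c} | -a-> n4
  n3 = a.(rec X. b.((c.X)\{b,c} + b.a.X) + c.a.(b.0)\{a,b,c}) | -a-> n0
  n4 = (b.0)\{a,b,c} | (no moves)
Coarsest stable partition (strong bisimilarity classes):
  B0 = {m0, n0}
  B1 = {m1, n1}
  B2 = {m3, n3}
  B3 = {m2, n2}
  B4 = {m4, n4}
m0 ∈ B0, n0 ∈ B0 → same block

bisimilar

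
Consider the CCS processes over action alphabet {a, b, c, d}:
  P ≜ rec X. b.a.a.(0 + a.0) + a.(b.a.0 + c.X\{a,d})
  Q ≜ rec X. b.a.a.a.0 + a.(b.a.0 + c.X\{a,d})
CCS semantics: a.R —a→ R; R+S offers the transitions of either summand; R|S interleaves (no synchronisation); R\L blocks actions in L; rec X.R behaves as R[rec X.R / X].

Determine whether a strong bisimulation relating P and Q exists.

bisimilar

P's transition system — 9 states:
  m0 = rec X. b.a.a.(0 + a.0) + a.(b.a.0 + c.X\{a,d}) → =a=> m1, =b=> m2
  m1 = b.a.0 + c.(rec X. b.a.a.(0 + a.0) + a.(b.a.0 + c.X\{a,d}))\{a,d} → =b=> m3, =c=> m4
  m2 = a.a.(0 + a.0) → =a=> m5
  m3 = a.0 → =a=> m6
  m4 = (rec X. b.a.a.(0 + a.0) + a.(b.a.0 + c.X\{a,d}))\{a,d} → =b=> m7
  m5 = a.(0 + a.0) → =a=> m8
  m6 = 0 → (no moves)
  m7 = (a.a.(0 + a.0))\{a,d} → (no moves)
  m8 = 0 + a.0 → =a=> m6
Q's transition system — 8 states:
  n0 = rec X. b.a.a.a.0 + a.(b.a.0 + c.X\{a,d}) → =a=> n1, =b=> n2
  n1 = b.a.0 + c.(rec X. b.a.a.a.0 + a.(b.a.0 + c.X\{a,d}))\{a,d} → =b=> n3, =c=> n4
  n2 = a.a.a.0 → =a=> n5
  n3 = a.0 → =a=> n6
  n4 = (rec X. b.a.a.a.0 + a.(b.a.0 + c.X\{a,d}))\{a,d} → =b=> n7
  n5 = a.a.0 → =a=> n3
  n6 = 0 → (no moves)
  n7 = (a.a.a.0)\{a,d} → (no moves)
Partition-refinement fixed point:
  B0 = {m0, n0}
  B1 = {m2, n2}
  B2 = {m5, n5}
  B3 = {m3, m8, n3}
  B4 = {m6, m7, n6, n7}
  B5 = {m1, n1}
  B6 = {m4, n4}
m0 ∈ B0, n0 ∈ B0 → same block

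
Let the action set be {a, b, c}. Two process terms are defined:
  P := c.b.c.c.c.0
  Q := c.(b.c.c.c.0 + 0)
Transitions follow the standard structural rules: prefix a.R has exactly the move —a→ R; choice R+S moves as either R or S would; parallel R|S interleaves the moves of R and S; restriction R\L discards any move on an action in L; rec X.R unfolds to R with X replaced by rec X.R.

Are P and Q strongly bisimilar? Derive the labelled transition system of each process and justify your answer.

Reachable graph of P (6 states):
  u0 = c.b.c.c.c.0 :: ··c··> u1
  u1 = b.c.c.c.0 :: ··b··> u2
  u2 = c.c.c.0 :: ··c··> u3
  u3 = c.c.0 :: ··c··> u4
  u4 = c.0 :: ··c··> u5
  u5 = 0 :: stopped
Reachable graph of Q (6 states):
  v0 = c.(b.c.c.c.0 + 0) :: ··c··> v1
  v1 = b.c.c.c.0 + 0 :: ··b··> v2
  v2 = c.c.c.0 :: ··c··> v3
  v3 = c.c.0 :: ··c··> v4
  v4 = c.0 :: ··c··> v5
  v5 = 0 :: stopped
Coarsest stable partition (strong bisimilarity classes):
  B0 = {u0, v0}
  B1 = {u1, v1}
  B2 = {u2, v2}
  B3 = {u3, v3}
  B4 = {u4, v4}
  B5 = {u5, v5}
u0 ∈ B0, v0 ∈ B0 → same block

YES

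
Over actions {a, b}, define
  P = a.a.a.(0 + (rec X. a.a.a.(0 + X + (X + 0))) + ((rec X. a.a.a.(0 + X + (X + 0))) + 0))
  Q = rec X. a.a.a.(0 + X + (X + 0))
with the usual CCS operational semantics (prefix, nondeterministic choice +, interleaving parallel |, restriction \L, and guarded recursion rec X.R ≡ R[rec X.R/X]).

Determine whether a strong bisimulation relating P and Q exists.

bisimilar

P's transition system — 4 states:
  m0 = a.a.a.(0 + (rec X. a.a.a.(0 + X + (X + 0))) + ((rec X. a.a.a.(0 + X + (X + 0))) + 0)) | —a→ m1
  m1 = a.a.(0 + (rec X. a.a.a.(0 + X + (X + 0))) + ((rec X. a.a.a.(0 + X + (X + 0))) + 0)) | —a→ m2
  m2 = a.(0 + (rec X. a.a.a.(0 + X + (X + 0))) + ((rec X. a.a.a.(0 + X + (X + 0))) + 0)) | —a→ m3
  m3 = 0 + (rec X. a.a.a.(0 + X + (X + 0))) + ((rec X. a.a.a.(0 + X + (X + 0))) + 0) | —a→ m1
Q's transition system — 4 states:
  n0 = rec X. a.a.a.(0 + X + (X + 0)) | —a→ n1
  n1 = a.a.(0 + (rec X. a.a.a.(0 + X + (X + 0))) + ((rec X. a.a.a.(0 + X + (X + 0))) + 0)) | —a→ n2
  n2 = a.(0 + (rec X. a.a.a.(0 + X + (X + 0))) + ((rec X. a.a.a.(0 + X + (X + 0))) + 0)) | —a→ n3
  n3 = 0 + (rec X. a.a.a.(0 + X + (X + 0))) + ((rec X. a.a.a.(0 + X + (X + 0))) + 0) | —a→ n1
Bisimilarity quotient blocks:
  B0 = {m0, m1, m2, m3, n0, n1, n2, n3}
m0 ∈ B0, n0 ∈ B0 → same block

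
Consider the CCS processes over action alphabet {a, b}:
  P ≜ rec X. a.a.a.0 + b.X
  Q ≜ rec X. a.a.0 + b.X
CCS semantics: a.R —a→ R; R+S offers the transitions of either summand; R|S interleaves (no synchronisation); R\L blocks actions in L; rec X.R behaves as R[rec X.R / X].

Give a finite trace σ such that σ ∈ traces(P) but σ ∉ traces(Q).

aaa

Reachable graph of P (4 states):
  s0 = rec X. a.a.a.0 + b.X ⊢ -a-> s1, -b-> s0
  s1 = a.a.0 ⊢ -a-> s2
  s2 = a.0 ⊢ -a-> s3
  s3 = 0 ⊢ ·
Reachable graph of Q (3 states):
  t0 = rec X. a.a.0 + b.X ⊢ -a-> t1, -b-> t0
  t1 = a.0 ⊢ -a-> t2
  t2 = 0 ⊢ ·
Executing aaa from P (initial set {s0}):
  step 1 (a): {s1}
  step 2 (a): {s2}
  step 3 (a): {s3}
  ✓ P
Executing aaa from Q (initial set {t0}):
  step 1 (a): {t1}
  step 2 (a): {t2}
  step 3 (a): ∅  — Q cannot continue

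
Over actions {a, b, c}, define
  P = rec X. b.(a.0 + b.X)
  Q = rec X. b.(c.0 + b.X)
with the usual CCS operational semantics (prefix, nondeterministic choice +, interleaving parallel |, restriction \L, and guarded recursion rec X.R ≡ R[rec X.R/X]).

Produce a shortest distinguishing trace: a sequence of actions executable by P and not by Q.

ba

LTS(P): 3 reachable states
  m0 = rec X. b.(a.0 + b.X) → —b→ m1
  m1 = a.0 + b.(rec X. b.(a.0 + b.X)) → —a→ m2, —b→ m0
  m2 = 0 → stopped
LTS(Q): 3 reachable states
  n0 = rec X. b.(c.0 + b.X) → —b→ n1
  n1 = c.0 + b.(rec X. b.(c.0 + b.X)) → —b→ n0, —c→ n2
  n2 = 0 → stopped
Run σ = ⟨ba⟩ on P: start {m0}
  step 1 (b): {m1}
  step 2 (a): {m2}
  P completes σ.
Run σ = ⟨ba⟩ on Q: start {n0}
  step 1 (b): {n1}
  step 2 (a): no successor for Q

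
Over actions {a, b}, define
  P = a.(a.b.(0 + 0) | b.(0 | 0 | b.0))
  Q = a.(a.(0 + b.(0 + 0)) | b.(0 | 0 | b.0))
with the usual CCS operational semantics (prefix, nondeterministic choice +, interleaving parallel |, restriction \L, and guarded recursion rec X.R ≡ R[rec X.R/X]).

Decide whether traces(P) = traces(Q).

YES

Reachable graph of P (10 states):
  u0 = a.(a.b.(0 + 0) | b.(0 | 0 | b.0)) :: --a--▸ u1
  u1 = a.b.(0 + 0) | b.(0 | 0 | b.0) :: --a--▸ u2, --b--▸ u3
  u2 = b.(0 + 0) | b.(0 | 0 | b.0) :: --b--▸ u4, --b--▸ u5
  u3 = a.b.(0 + 0) | (0 | 0 | b.0) :: --a--▸ u5, --b--▸ u6
  u4 = (0 + 0) | b.(0 | 0 | b.0) :: --b--▸ u7
  u5 = b.(0 + 0) | (0 | 0 | b.0) :: --b--▸ u7, --b--▸ u8
  u6 = a.b.(0 + 0) | (0 | 0 | 0) :: --a--▸ u8
  u7 = (0 + 0) | (0 | 0 | b.0) :: --b--▸ u9
  u8 = b.(0 + 0) | (0 | 0 | 0) :: --b--▸ u9
  u9 = (0 + 0) | (0 | 0 | 0) :: ∅
Reachable graph of Q (10 states):
  v0 = a.(a.(0 + b.(0 + 0)) | b.(0 | 0 | b.0)) :: --a--▸ v1
  v1 = a.(0 + b.(0 + 0)) | b.(0 | 0 | b.0) :: --a--▸ v2, --b--▸ v3
  v2 = (0 + b.(0 + 0)) | b.(0 | 0 | b.0) :: --b--▸ v4, --b--▸ v5
  v3 = a.(0 + b.(0 + 0)) | (0 | 0 | b.0) :: --a--▸ v5, --b--▸ v6
  v4 = (0 + 0) | b.(0 | 0 | b.0) :: --b--▸ v7
  v5 = (0 + b.(0 + 0)) | (0 | 0 | b.0) :: --b--▸ v7, --b--▸ v8
  v6 = a.(0 + b.(0 + 0)) | (0 | 0 | 0) :: --a--▸ v8
  v7 = (0 + 0) | (0 | 0 | b.0) :: --b--▸ v9
  v8 = (0 + b.(0 + 0)) | (0 | 0 | 0) :: --b--▸ v9
  v9 = (0 + 0) | (0 | 0 | 0) :: ∅
Coarsest stable partition (strong bisimilarity classes):
  B0 = {u0, v0}
  B1 = {u1, v1}
  B2 = {u2, v2}
  B3 = {u4, u5, v4, v5}
  B4 = {u7, u8, v7, v8}
  B5 = {u9, v9}
  B6 = {u3, v3}
  B7 = {u6, v6}
u0 ∈ B0, v0 ∈ B0 → same block
Bisimilar ⇒ trace-equivalent.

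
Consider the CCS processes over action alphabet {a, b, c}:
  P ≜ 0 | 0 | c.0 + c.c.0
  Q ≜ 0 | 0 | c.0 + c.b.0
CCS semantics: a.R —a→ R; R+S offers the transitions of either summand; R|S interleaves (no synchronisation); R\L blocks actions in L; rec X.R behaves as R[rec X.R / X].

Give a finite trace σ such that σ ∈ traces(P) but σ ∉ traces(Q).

LTS(P): 4 reachable states
  u0 = 0 | 0 | c.0 + c.c.0 :: -c-> u1, -c-> u2
  u1 = 0 | 0 | 0 :: stopped
  u2 = c.0 :: -c-> u3
  u3 = 0 :: stopped
LTS(Q): 4 reachable states
  v0 = 0 | 0 | c.0 + c.b.0 :: -c-> v1, -c-> v2
  v1 = 0 | 0 | 0 :: stopped
  v2 = b.0 :: -b-> v3
  v3 = 0 :: stopped
Trace ⟨cc⟩ through P, begin at {u0}:
  after c @ step 1: {u1, u2}
  after c @ step 2: {u3}
  ✓ P
Trace ⟨cc⟩ through Q, begin at {v0}:
  after c @ step 1: {v1, v2}
  after c @ step 2: ∅ (Q stuck)

cc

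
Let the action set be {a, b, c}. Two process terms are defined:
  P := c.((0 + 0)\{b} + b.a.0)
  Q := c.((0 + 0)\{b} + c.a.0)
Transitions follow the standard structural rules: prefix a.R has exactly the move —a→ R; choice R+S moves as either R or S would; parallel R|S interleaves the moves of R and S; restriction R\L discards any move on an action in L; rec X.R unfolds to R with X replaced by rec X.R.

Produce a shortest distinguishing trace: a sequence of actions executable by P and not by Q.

cb

Reachable graph of P (4 states):
  p0 = c.((0 + 0)\{b} + b.a.0) → —c→ p1
  p1 = (0 + 0)\{b} + b.a.0 → —b→ p2
  p2 = a.0 → —a→ p3
  p3 = 0 → deadlocked
Reachable graph of Q (4 states):
  q0 = c.((0 + 0)\{b} + c.a.0) → —c→ q1
  q1 = (0 + 0)\{b} + c.a.0 → —c→ q2
  q2 = a.0 → —a→ q3
  q3 = 0 → deadlocked
Run σ = ⟨cb⟩ on P: start {p0}
  step 1 (c): {p1}
  step 2 (b): {p2}
  — P admits the full trace.
Run σ = ⟨cb⟩ on Q: start {q0}
  step 1 (c): {q1}
  step 2 (b): no successor for Q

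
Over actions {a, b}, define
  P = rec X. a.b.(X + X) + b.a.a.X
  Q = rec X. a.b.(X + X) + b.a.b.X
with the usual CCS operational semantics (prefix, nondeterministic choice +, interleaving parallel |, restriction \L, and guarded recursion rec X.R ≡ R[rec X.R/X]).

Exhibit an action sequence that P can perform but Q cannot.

baa

LTS(P): 5 reachable states
  p0 = rec X. a.b.(X + X) + b.a.a.X | =a=> p1, =b=> p2
  p1 = b.((rec X. a.b.(X + X) + b.a.a.X) + (rec X. a.b.(X + X) + b.a.a.X)) | =b=> p3
  p2 = a.a.(rec X. a.b.(X + X) + b.a.a.X) | =a=> p4
  p3 = (rec X. a.b.(X + X) + b.a.a.X) + (rec X. a.b.(X + X) + b.a.a.X) | =a=> p1, =b=> p2
  p4 = a.(rec X. a.b.(X + X) + b.a.a.X) | =a=> p0
LTS(Q): 5 reachable states
  q0 = rec X. a.b.(X + X) + b.a.b.X | =a=> q1, =b=> q2
  q1 = b.((rec X. a.b.(X + X) + b.a.b.X) + (rec X. a.b.(X + X) + b.a.b.X)) | =b=> q3
  q2 = a.b.(rec X. a.b.(X + X) + b.a.b.X) | =a=> q4
  q3 = (rec X. a.b.(X + X) + b.a.b.X) + (rec X. a.b.(X + X) + b.a.b.X) | =a=> q1, =b=> q2
  q4 = b.(rec X. a.b.(X + X) + b.a.b.X) | =b=> q0
Executing baa from P (initial set {p0}):
  after b @ step 1: {p2}
  after a @ step 2: {p4}
  after a @ step 3: {p0}
  — P admits the full trace.
Executing baa from Q (initial set {q0}):
  after b @ step 1: {q2}
  after a @ step 2: {q4}
  after a @ step 3: ∅ (Q stuck)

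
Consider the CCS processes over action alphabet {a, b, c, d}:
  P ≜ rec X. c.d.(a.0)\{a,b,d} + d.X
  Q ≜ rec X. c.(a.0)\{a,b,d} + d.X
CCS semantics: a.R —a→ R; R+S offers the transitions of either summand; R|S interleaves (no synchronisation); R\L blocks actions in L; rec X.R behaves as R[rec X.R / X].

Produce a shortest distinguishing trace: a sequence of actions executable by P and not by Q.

P's transition system — 3 states:
  p0 = rec X. c.d.(a.0)\{a,b,d} + d.X | =c=> p1, =d=> p0
  p1 = d.(a.0)\{a,b,d} | =d=> p2
  p2 = (a.0)\{a,b,d} | ∅
Q's transition system — 2 states:
  q0 = rec X. c.(a.0)\{a,b,d} + d.X | =c=> q1, =d=> q0
  q1 = (a.0)\{a,b,d} | ∅
Executing cd from P (initial set {p0}):
  after c @ step 1: {p1}
  after d @ step 2: {p2}
  P completes σ.
Executing cd from Q (initial set {q0}):
  after c @ step 1: {q1}
  after d @ step 2: ∅ (Q stuck)

cd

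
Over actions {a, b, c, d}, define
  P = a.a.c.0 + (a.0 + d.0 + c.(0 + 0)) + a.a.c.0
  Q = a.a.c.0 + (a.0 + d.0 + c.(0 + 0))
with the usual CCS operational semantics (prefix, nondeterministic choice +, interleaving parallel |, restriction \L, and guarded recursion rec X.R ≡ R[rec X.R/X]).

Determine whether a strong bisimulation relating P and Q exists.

P's transition system — 5 states:
  p0 = a.a.c.0 + (a.0 + d.0 + c.(0 + 0)) + a.a.c.0 | --a--▸ p1, --a--▸ p2, --c--▸ p3, --d--▸ p1
  p1 = 0 | (no moves)
  p2 = a.c.0 | --a--▸ p4
  p3 = 0 + 0 | (no moves)
  p4 = c.0 | --c--▸ p1
Q's transition system — 5 states:
  q0 = a.a.c.0 + (a.0 + d.0 + c.(0 + 0)) | --a--▸ q1, --a--▸ q2, --c--▸ q3, --d--▸ q1
  q1 = 0 | (no moves)
  q2 = a.c.0 | --a--▸ q4
  q3 = 0 + 0 | (no moves)
  q4 = c.0 | --c--▸ q1
Bisimilarity quotient blocks:
  B0 = {p0, q0}
  B1 = {p1, p3, q1, q3}
  B2 = {p2, q2}
  B3 = {p4, q4}
p0 ∈ B0, q0 ∈ B0 → same block

YES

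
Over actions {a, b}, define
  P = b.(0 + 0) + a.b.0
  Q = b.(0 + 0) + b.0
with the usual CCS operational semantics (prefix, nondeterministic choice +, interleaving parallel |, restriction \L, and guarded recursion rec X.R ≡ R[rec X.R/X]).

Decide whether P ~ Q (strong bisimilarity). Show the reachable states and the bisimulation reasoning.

LTS(P): 4 reachable states
  m0 = b.(0 + 0) + a.b.0 | ··a··> m1, ··b··> m2
  m1 = b.0 | ··b··> m3
  m2 = 0 + 0 | stopped
  m3 = 0 | stopped
LTS(Q): 3 reachable states
  n0 = b.(0 + 0) + b.0 | ··b··> n1, ··b··> n2
  n1 = 0 | stopped
  n2 = 0 + 0 | stopped
Partition-refinement fixed point:
  B0 = {m0}
  B1 = {m1, n0}
  B2 = {m2, m3, n1, n2}
m0 ∈ B0, n0 ∈ B1 → different blocks

not bisimilar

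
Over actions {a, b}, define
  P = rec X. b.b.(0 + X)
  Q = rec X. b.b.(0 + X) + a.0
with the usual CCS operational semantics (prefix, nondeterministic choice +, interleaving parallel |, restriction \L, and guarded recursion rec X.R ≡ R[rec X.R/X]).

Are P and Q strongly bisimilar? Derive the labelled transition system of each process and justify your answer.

Reachable graph of P (3 states):
  p0 = rec X. b.b.(0 + X) :: --b--▸ p1
  p1 = b.(0 + (rec X. b.b.(0 + X))) :: --b--▸ p2
  p2 = 0 + (rec X. b.b.(0 + X)) :: --b--▸ p1
Reachable graph of Q (4 states):
  q0 = rec X. b.b.(0 + X) + a.0 :: --a--▸ q1, --b--▸ q2
  q1 = 0 :: ·
  q2 = b.(0 + (rec X. b.b.(0 + X) + a.0)) :: --b--▸ q3
  q3 = 0 + (rec X. b.b.(0 + X) + a.0) :: --a--▸ q1, --b--▸ q2
Partition-refinement fixed point:
  B0 = {p0, p1, p2}
  B1 = {q0, q3}
  B2 = {q1}
  B3 = {q2}
p0 ∈ B0, q0 ∈ B1 → different blocks

P ≁ Q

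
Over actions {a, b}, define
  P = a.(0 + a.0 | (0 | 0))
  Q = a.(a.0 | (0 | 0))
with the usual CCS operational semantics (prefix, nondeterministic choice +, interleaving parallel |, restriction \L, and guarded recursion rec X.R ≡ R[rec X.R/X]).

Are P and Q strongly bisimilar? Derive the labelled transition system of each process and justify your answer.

bisimilar

Reachable graph of P (3 states):
  p0 = a.(0 + a.0 | (0 | 0)) ⊢ —a→ p1
  p1 = 0 + a.0 | (0 | 0) ⊢ —a→ p2
  p2 = 0 | (0 | 0) ⊢ stopped
Reachable graph of Q (3 states):
  q0 = a.(a.0 | (0 | 0)) ⊢ —a→ q1
  q1 = a.0 | (0 | 0) ⊢ —a→ q2
  q2 = 0 | (0 | 0) ⊢ stopped
Bisimilarity quotient blocks:
  B0 = {p0, q0}
  B1 = {p1, q1}
  B2 = {p2, q2}
p0 ∈ B0, q0 ∈ B0 → same block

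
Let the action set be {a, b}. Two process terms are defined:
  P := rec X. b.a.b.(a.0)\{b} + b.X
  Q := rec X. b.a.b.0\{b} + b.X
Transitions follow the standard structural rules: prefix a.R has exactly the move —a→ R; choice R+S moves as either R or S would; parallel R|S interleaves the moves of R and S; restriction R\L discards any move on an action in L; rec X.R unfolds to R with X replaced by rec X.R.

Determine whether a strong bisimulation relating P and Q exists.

not bisimilar

Reachable graph of P (5 states):
  u0 = rec X. b.a.b.(a.0)\{b} + b.X | --b--▸ u0, --b--▸ u1
  u1 = a.b.(a.0)\{b} | --a--▸ u2
  u2 = b.(a.0)\{b} | --b--▸ u3
  u3 = (a.0)\{b} | --a--▸ u4
  u4 = 0\{b} | ·
Reachable graph of Q (4 states):
  v0 = rec X. b.a.b.0\{b} + b.X | --b--▸ v0, --b--▸ v1
  v1 = a.b.0\{b} | --a--▸ v2
  v2 = b.0\{b} | --b--▸ v3
  v3 = 0\{b} | ·
Partition-refinement fixed point:
  B0 = {u0}
  B1 = {u1}
  B2 = {u2}
  B3 = {u3}
  B4 = {u4, v3}
  B5 = {v0}
  B6 = {v1}
  B7 = {v2}
u0 ∈ B0, v0 ∈ B5 → different blocks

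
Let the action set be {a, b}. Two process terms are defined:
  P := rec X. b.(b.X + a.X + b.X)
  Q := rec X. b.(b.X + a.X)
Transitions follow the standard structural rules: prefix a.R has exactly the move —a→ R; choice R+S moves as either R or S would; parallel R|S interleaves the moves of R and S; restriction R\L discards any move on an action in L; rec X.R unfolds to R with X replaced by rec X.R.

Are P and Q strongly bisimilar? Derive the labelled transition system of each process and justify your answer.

YES

Reachable graph of P (2 states):
  m0 = rec X. b.(b.X + a.X + b.X) → --b--▸ m1
  m1 = b.(rec X. b.(b.X + a.X + b.X)) + a.(rec X. b.(b.X + a.X + b.X)) + b.(rec X. b.(b.X + a.X + b.X)) → --a--▸ m0, --b--▸ m0
Reachable graph of Q (2 states):
  n0 = rec X. b.(b.X + a.X) → --b--▸ n1
  n1 = b.(rec X. b.(b.X + a.X)) + a.(rec X. b.(b.X + a.X)) → --a--▸ n0, --b--▸ n0
Coarsest stable partition (strong bisimilarity classes):
  B0 = {m0, n0}
  B1 = {m1, n1}
m0 ∈ B0, n0 ∈ B0 → same block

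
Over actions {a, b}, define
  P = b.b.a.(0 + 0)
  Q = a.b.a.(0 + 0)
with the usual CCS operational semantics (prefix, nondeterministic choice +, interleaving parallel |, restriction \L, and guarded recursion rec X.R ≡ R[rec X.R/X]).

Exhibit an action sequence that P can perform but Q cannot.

b

P's transition system — 4 states:
  u0 = b.b.a.(0 + 0) ⊢ --b--▸ u1
  u1 = b.a.(0 + 0) ⊢ --b--▸ u2
  u2 = a.(0 + 0) ⊢ --a--▸ u3
  u3 = 0 + 0 ⊢ stopped
Q's transition system — 4 states:
  v0 = a.b.a.(0 + 0) ⊢ --a--▸ v1
  v1 = b.a.(0 + 0) ⊢ --b--▸ v2
  v2 = a.(0 + 0) ⊢ --a--▸ v3
  v3 = 0 + 0 ⊢ stopped
Trace ⟨b⟩ through P, begin at {u0}:
  [1] b ⇒ {u1}
  — P admits the full trace.
Trace ⟨b⟩ through Q, begin at {v0}:
  [1] b ⇒ ∅ (Q stuck)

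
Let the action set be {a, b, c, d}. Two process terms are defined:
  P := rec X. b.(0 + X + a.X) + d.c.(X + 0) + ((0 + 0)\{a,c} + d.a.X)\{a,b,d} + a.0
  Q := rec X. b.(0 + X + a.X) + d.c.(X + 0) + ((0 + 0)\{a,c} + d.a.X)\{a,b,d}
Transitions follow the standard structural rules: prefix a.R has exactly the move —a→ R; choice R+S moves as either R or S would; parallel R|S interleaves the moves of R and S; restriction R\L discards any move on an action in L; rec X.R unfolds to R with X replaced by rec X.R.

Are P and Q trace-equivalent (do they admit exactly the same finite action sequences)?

traces(P) ≠ traces(Q) — witness ⟨a⟩

P's transition system — 5 states:
  p0 = rec X. b.(0 + X + a.X) + d.c.(X + 0) + ((0 + 0)\{a,c} + d.a.X)\{a,b,d} + a.0 has moves —a→ p1, —b→ p2, —d→ p3
  p1 = 0 has moves stopped
  p2 = 0 + (rec X. b.(0 + X + a.X) + d.c.(X + 0) + ((0 + 0)\{a,c} + d.a.X)\{a,b,d} + a.0) + a.(rec X. b.(0 + X + a.X) + d.c.(X + 0) + ((0 + 0)\{a,c} + d.a.X)\{a,b,d} + a.0) has moves —a→ p0, —a→ p1, —b→ p2, —d→ p3
  p3 = c.((rec X. b.(0 + X + a.X) + d.c.(X + 0) + ((0 + 0)\{a,c} + d.a.X)\{a,b,d} + a.0) + 0) has moves —c→ p4
  p4 = (rec X. b.(0 + X + a.X) + d.c.(X + 0) + ((0 + 0)\{a,c} + d.a.X)\{a,b,d} + a.0) + 0 has moves —a→ p1, —b→ p2, —d→ p3
Q's transition system — 4 states:
  q0 = rec X. b.(0 + X + a.X) + d.c.(X + 0) + ((0 + 0)\{a,c} + d.a.X)\{a,b,d} has moves —b→ q1, —d→ q2
  q1 = 0 + (rec X. b.(0 + X + a.X) + d.c.(X + 0) + ((0 + 0)\{a,c} + d.a.X)\{a,b,d}) + a.(rec X. b.(0 + X + a.X) + d.c.(X + 0) + ((0 + 0)\{a,c} + d.a.X)\{a,b,d}) has moves —a→ q0, —b→ q1, —d→ q2
  q2 = c.((rec X. b.(0 + X + a.X) + d.c.(X + 0) + ((0 + 0)\{a,c} + d.a.X)\{a,b,d}) + 0) has moves —c→ q3
  q3 = (rec X. b.(0 + X + a.X) + d.c.(X + 0) + ((0 + 0)\{a,c} + d.a.X)\{a,b,d}) + 0 has moves —b→ q1, —d→ q2
Run σ = ⟨a⟩ on P: start {p0}
  [1] a ⇒ {p1}
  ✓ P
Run σ = ⟨a⟩ on Q: start {q0}
  [1] a ⇒ ∅ (Q stuck)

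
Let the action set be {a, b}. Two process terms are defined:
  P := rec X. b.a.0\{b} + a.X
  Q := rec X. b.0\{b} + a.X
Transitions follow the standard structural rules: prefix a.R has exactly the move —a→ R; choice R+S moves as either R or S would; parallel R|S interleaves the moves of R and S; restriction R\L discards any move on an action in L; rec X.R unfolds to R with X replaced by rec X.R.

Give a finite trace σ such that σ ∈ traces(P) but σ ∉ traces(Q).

P's transition system — 3 states:
  p0 = rec X. b.a.0\{b} + a.X | =a=> p0, =b=> p1
  p1 = a.0\{b} | =a=> p2
  p2 = 0\{b} | deadlocked
Q's transition system — 2 states:
  q0 = rec X. b.0\{b} + a.X | =a=> q0, =b=> q1
  q1 = 0\{b} | deadlocked
Trace ⟨ba⟩ through P, begin at {p0}:
  step 1 (b): {p1}
  step 2 (a): {p2}
  ✓ P
Trace ⟨ba⟩ through Q, begin at {q0}:
  step 1 (b): {q1}
  step 2 (a): no successor for Q

ba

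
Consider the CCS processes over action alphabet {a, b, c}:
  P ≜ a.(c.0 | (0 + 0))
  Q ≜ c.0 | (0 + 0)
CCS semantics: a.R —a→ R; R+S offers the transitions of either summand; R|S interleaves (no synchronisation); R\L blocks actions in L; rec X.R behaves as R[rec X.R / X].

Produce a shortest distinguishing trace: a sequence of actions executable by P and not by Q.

a

P's transition system — 3 states:
  s0 = a.(c.0 | (0 + 0)) :: —a→ s1
  s1 = c.0 | (0 + 0) :: —c→ s2
  s2 = 0 | (0 + 0) :: stopped
Q's transition system — 2 states:
  t0 = c.0 | (0 + 0) :: —c→ t1
  t1 = 0 | (0 + 0) :: stopped
Run σ = ⟨a⟩ on P: start {s0}
  step 1 (a): {s1}
  — P admits the full trace.
Run σ = ⟨a⟩ on Q: start {t0}
  step 1 (a): ∅ (Q stuck)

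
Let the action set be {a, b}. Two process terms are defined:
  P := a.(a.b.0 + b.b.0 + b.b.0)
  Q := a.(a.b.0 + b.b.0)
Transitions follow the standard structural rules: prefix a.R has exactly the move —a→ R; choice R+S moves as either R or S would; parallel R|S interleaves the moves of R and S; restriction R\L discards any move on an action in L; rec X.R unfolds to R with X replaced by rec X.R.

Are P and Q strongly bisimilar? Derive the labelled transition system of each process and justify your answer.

P's transition system — 4 states:
  u0 = a.(a.b.0 + b.b.0 + b.b.0) has moves —a→ u1
  u1 = a.b.0 + b.b.0 + b.b.0 has moves —a→ u2, —b→ u2
  u2 = b.0 has moves —b→ u3
  u3 = 0 has moves stopped
Q's transition system — 4 states:
  v0 = a.(a.b.0 + b.b.0) has moves —a→ v1
  v1 = a.b.0 + b.b.0 has moves —a→ v2, —b→ v2
  v2 = b.0 has moves —b→ v3
  v3 = 0 has moves stopped
Coarsest stable partition (strong bisimilarity classes):
  B0 = {u0, v0}
  B1 = {u1, v1}
  B2 = {u2, v2}
  B3 = {u3, v3}
u0 ∈ B0, v0 ∈ B0 → same block

YES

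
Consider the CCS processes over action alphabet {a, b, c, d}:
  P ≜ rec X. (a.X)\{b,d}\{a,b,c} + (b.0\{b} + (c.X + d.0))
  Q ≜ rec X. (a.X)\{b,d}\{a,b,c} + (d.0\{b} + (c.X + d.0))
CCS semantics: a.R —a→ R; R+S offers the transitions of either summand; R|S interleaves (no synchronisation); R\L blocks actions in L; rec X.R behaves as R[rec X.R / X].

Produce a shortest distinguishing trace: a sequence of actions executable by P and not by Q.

P's transition system — 3 states:
  u0 = rec X. (a.X)\{b,d}\{a,b,c} + (b.0\{b} + (c.X + d.0)) has moves =b=> u1, =c=> u0, =d=> u2
  u1 = 0\{b} has moves stopped
  u2 = 0 has moves stopped
Q's transition system — 3 states:
  v0 = rec X. (a.X)\{b,d}\{a,b,c} + (d.0\{b} + (c.X + d.0)) has moves =c=> v0, =d=> v1, =d=> v2
  v1 = 0 has moves stopped
  v2 = 0\{b} has moves stopped
Trace ⟨b⟩ through P, begin at {u0}:
  step 1 (b): {u1}
  ✓ P
Trace ⟨b⟩ through Q, begin at {v0}:
  step 1 (b): ∅ (Q stuck)

b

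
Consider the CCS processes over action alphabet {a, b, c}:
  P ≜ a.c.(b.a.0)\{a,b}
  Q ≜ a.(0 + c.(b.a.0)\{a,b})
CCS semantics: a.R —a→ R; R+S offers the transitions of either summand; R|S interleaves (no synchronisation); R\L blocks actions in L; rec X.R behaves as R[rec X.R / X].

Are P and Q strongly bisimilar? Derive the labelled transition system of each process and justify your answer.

Reachable graph of P (3 states):
  m0 = a.c.(b.a.0)\{a,b} :: ··a··> m1
  m1 = c.(b.a.0)\{a,b} :: ··c··> m2
  m2 = (b.a.0)\{a,b} :: deadlocked
Reachable graph of Q (3 states):
  n0 = a.(0 + c.(b.a.0)\{a,b}) :: ··a··> n1
  n1 = 0 + c.(b.a.0)\{a,b} :: ··c··> n2
  n2 = (b.a.0)\{a,b} :: deadlocked
Bisimilarity quotient blocks:
  B0 = {m0, n0}
  B1 = {m1, n1}
  B2 = {m2, n2}
m0 ∈ B0, n0 ∈ B0 → same block

bisimilar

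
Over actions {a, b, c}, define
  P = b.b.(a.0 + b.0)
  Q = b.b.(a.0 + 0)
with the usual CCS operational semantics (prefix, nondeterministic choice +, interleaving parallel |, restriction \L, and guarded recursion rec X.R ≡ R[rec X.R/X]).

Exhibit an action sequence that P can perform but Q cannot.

LTS(P): 4 reachable states
  s0 = b.b.(a.0 + b.0) ⊢ -b-> s1
  s1 = b.(a.0 + b.0) ⊢ -b-> s2
  s2 = a.0 + b.0 ⊢ -a-> s3, -b-> s3
  s3 = 0 ⊢ deadlocked
LTS(Q): 4 reachable states
  t0 = b.b.(a.0 + 0) ⊢ -b-> t1
  t1 = b.(a.0 + 0) ⊢ -b-> t2
  t2 = a.0 + 0 ⊢ -a-> t3
  t3 = 0 ⊢ deadlocked
Executing bbb from P (initial set {s0}):
  [1] b ⇒ {s1}
  [2] b ⇒ {s2}
  [3] b ⇒ {s3}
  ✓ P
Executing bbb from Q (initial set {t0}):
  [1] b ⇒ {t1}
  [2] b ⇒ {t2}
  [3] b ⇒ ∅ (Q stuck)

bbb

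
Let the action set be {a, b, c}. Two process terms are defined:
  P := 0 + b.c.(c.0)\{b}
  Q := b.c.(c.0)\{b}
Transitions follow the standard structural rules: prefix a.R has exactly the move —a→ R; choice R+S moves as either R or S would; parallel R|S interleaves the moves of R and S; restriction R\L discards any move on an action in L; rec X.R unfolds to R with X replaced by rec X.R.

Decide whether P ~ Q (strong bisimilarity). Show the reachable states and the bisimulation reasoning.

P's transition system — 4 states:
  m0 = 0 + b.c.(c.0)\{b} has moves --b--▸ m1
  m1 = c.(c.0)\{b} has moves --c--▸ m2
  m2 = (c.0)\{b} has moves --c--▸ m3
  m3 = 0\{b} has moves ∅
Q's transition system — 4 states:
  n0 = b.c.(c.0)\{b} has moves --b--▸ n1
  n1 = c.(c.0)\{b} has moves --c--▸ n2
  n2 = (c.0)\{b} has moves --c--▸ n3
  n3 = 0\{b} has moves ∅
Coarsest stable partition (strong bisimilarity classes):
  B0 = {m0, n0}
  B1 = {m1, n1}
  B2 = {m2, n2}
  B3 = {m3, n3}
m0 ∈ B0, n0 ∈ B0 → same block

P ~ Q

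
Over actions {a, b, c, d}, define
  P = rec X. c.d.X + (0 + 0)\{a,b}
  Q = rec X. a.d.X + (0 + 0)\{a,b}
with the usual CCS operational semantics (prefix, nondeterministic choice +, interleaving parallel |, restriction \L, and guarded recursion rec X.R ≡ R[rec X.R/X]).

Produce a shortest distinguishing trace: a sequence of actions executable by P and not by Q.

c

Reachable graph of P (2 states):
  u0 = rec X. c.d.X + (0 + 0)\{a,b} ⊢ =c=> u1
  u1 = d.(rec X. c.d.X + (0 + 0)\{a,b}) ⊢ =d=> u0
Reachable graph of Q (2 states):
  v0 = rec X. a.d.X + (0 + 0)\{a,b} ⊢ =a=> v1
  v1 = d.(rec X. a.d.X + (0 + 0)\{a,b}) ⊢ =d=> v0
Executing c from P (initial set {u0}):
  after c @ step 1: {u1}
  ✓ P
Executing c from Q (initial set {v0}):
  after c @ step 1: ∅  — Q cannot continue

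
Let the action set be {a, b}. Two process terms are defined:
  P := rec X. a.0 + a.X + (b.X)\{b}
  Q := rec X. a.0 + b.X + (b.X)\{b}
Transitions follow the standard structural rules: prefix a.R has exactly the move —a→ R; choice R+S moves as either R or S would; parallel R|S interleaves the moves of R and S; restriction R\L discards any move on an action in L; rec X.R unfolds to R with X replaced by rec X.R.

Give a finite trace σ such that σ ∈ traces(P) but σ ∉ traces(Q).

P's transition system — 2 states:
  m0 = rec X. a.0 + a.X + (b.X)\{b} | —a→ m0, —a→ m1
  m1 = 0 | stopped
Q's transition system — 2 states:
  n0 = rec X. a.0 + b.X + (b.X)\{b} | —a→ n1, —b→ n0
  n1 = 0 | stopped
Trace ⟨aa⟩ through P, begin at {m0}:
  after a @ step 1: {m0, m1}
  after a @ step 2: {m0, m1}
  P completes σ.
Trace ⟨aa⟩ through Q, begin at {n0}:
  after a @ step 1: {n1}
  after a @ step 2: ∅ (Q stuck)

aa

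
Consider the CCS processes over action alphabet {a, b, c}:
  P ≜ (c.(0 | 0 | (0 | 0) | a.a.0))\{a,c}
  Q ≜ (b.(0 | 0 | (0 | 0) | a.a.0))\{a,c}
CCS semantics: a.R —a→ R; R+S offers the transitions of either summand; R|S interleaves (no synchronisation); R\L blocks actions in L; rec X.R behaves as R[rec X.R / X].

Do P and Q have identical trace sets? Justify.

LTS(P): 1 reachable states
  p0 = (c.(0 | 0 | (0 | 0) | a.a.0))\{a,c} has moves stopped
LTS(Q): 2 reachable states
  q0 = (b.(0 | 0 | (0 | 0) | a.a.0))\{a,c} has moves --b--▸ q1
  q1 = (0 | 0 | (0 | 0) | a.a.0)\{a,c} has moves stopped
Trace ⟨b⟩ through Q, begin at {q0}:
  [1] b ⇒ {q1}
  Q completes σ.
Trace ⟨b⟩ through P, begin at {p0}:
  [1] b ⇒ ∅  — P cannot continue

trace-distinct — witness ⟨b⟩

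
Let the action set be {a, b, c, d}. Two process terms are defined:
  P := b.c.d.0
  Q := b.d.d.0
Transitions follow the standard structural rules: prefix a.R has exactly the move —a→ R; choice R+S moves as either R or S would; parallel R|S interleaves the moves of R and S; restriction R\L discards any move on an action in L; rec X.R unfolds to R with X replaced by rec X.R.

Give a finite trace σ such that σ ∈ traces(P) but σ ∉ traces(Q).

bc

LTS(P): 4 reachable states
  u0 = b.c.d.0 ⊢ ··b··> u1
  u1 = c.d.0 ⊢ ··c··> u2
  u2 = d.0 ⊢ ··d··> u3
  u3 = 0 ⊢ (no moves)
LTS(Q): 4 reachable states
  v0 = b.d.d.0 ⊢ ··b··> v1
  v1 = d.d.0 ⊢ ··d··> v2
  v2 = d.0 ⊢ ··d··> v3
  v3 = 0 ⊢ (no moves)
Trace ⟨bc⟩ through P, begin at {u0}:
  step 1 (b): {u1}
  step 2 (c): {u2}
  P completes σ.
Trace ⟨bc⟩ through Q, begin at {v0}:
  step 1 (b): {v1}
  step 2 (c): ∅  — Q cannot continue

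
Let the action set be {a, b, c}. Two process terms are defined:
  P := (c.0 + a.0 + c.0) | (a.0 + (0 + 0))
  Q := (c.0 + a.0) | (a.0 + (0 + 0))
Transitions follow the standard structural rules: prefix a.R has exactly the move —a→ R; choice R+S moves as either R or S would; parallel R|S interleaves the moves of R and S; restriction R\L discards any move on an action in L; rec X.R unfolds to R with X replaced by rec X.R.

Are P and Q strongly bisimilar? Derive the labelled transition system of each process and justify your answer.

Reachable graph of P (4 states):
  u0 = (c.0 + a.0 + c.0) | (a.0 + (0 + 0)) :: ··a··> u1, ··a··> u2, ··c··> u2
  u1 = (c.0 + a.0 + c.0) | 0 :: ··a··> u3, ··c··> u3
  u2 = 0 | (a.0 + (0 + 0)) :: ··a··> u3
  u3 = 0 | 0 :: deadlocked
Reachable graph of Q (4 states):
  v0 = (c.0 + a.0) | (a.0 + (0 + 0)) :: ··a··> v1, ··a··> v2, ··c··> v2
  v1 = (c.0 + a.0) | 0 :: ··a··> v3, ··c··> v3
  v2 = 0 | (a.0 + (0 + 0)) :: ··a··> v3
  v3 = 0 | 0 :: deadlocked
Partition-refinement fixed point:
  B0 = {u0, v0}
  B1 = {u2, v2}
  B2 = {u3, v3}
  B3 = {u1, v1}
u0 ∈ B0, v0 ∈ B0 → same block

P ~ Q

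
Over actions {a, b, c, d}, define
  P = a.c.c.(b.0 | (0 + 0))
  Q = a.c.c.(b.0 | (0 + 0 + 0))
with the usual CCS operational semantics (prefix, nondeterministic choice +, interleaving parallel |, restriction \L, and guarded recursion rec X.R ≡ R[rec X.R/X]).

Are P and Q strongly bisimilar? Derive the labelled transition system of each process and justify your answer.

P's transition system — 5 states:
  m0 = a.c.c.(b.0 | (0 + 0)) :: —a→ m1
  m1 = c.c.(b.0 | (0 + 0)) :: —c→ m2
  m2 = c.(b.0 | (0 + 0)) :: —c→ m3
  m3 = b.0 | (0 + 0) :: —b→ m4
  m4 = 0 | (0 + 0) :: stopped
Q's transition system — 5 states:
  n0 = a.c.c.(b.0 | (0 + 0 + 0)) :: —a→ n1
  n1 = c.c.(b.0 | (0 + 0 + 0)) :: —c→ n2
  n2 = c.(b.0 | (0 + 0 + 0)) :: —c→ n3
  n3 = b.0 | (0 + 0 + 0) :: —b→ n4
  n4 = 0 | (0 + 0 + 0) :: stopped
Bisimilarity quotient blocks:
  B0 = {m0, n0}
  B1 = {m1, n1}
  B2 = {m2, n2}
  B3 = {m3, n3}
  B4 = {m4, n4}
m0 ∈ B0, n0 ∈ B0 → same block

bisimilar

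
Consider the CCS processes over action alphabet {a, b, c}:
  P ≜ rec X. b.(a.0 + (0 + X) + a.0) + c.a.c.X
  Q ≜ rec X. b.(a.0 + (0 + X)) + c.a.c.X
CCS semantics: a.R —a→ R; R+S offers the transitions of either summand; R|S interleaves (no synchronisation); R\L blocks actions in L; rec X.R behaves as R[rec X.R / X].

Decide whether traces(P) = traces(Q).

YES

LTS(P): 5 reachable states
  m0 = rec X. b.(a.0 + (0 + X) + a.0) + c.a.c.X | -b-> m1, -c-> m2
  m1 = a.0 + (0 + (rec X. b.(a.0 + (0 + X) + a.0) + c.a.c.X)) + a.0 | -a-> m3, -b-> m1, -c-> m2
  m2 = a.c.(rec X. b.(a.0 + (0 + X) + a.0) + c.a.c.X) | -a-> m4
  m3 = 0 | ·
  m4 = c.(rec X. b.(a.0 + (0 + X) + a.0) + c.a.c.X) | -c-> m0
LTS(Q): 5 reachable states
  n0 = rec X. b.(a.0 + (0 + X)) + c.a.c.X | -b-> n1, -c-> n2
  n1 = a.0 + (0 + (rec X. b.(a.0 + (0 + X)) + c.a.c.X)) | -a-> n3, -b-> n1, -c-> n2
  n2 = a.c.(rec X. b.(a.0 + (0 + X)) + c.a.c.X) | -a-> n4
  n3 = 0 | ·
  n4 = c.(rec X. b.(a.0 + (0 + X)) + c.a.c.X) | -c-> n0
Bisimilarity quotient blocks:
  B0 = {m0, n0}
  B1 = {m1, n1}
  B2 = {m3, n3}
  B3 = {m2, n2}
  B4 = {m4, n4}
m0 ∈ B0, n0 ∈ B0 → same block
Bisimilar ⇒ trace-equivalent.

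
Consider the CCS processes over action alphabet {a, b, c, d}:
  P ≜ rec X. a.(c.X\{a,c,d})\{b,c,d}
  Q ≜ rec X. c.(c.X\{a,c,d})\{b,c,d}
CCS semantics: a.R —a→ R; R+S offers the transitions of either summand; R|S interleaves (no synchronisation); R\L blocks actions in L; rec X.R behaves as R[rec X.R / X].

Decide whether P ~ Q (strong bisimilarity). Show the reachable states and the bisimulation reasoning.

Reachable graph of P (2 states):
  m0 = rec X. a.(c.X\{a,c,d})\{b,c,d} has moves -a-> m1
  m1 = (c.(rec X. a.(c.X\{a,c,d})\{b,c,d})\{a,c,d})\{b,c,d} has moves ∅
Reachable graph of Q (2 states):
  n0 = rec X. c.(c.X\{a,c,d})\{b,c,d} has moves -c-> n1
  n1 = (c.(rec X. c.(c.X\{a,c,d})\{b,c,d})\{a,c,d})\{b,c,d} has moves ∅
Coarsest stable partition (strong bisimilarity classes):
  B0 = {m0}
  B1 = {m1, n1}
  B2 = {n0}
m0 ∈ B0, n0 ∈ B2 → different blocks

P ≁ Q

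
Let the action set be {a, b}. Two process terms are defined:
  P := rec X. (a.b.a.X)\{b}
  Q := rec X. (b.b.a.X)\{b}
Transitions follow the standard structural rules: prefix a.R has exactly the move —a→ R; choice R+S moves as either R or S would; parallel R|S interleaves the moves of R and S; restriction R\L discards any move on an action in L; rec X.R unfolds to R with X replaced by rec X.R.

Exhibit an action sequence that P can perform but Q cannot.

LTS(P): 2 reachable states
  p0 = rec X. (a.b.a.X)\{b} → -a-> p1
  p1 = (b.a.(rec X. (a.b.a.X)\{b}))\{b} → (no moves)
LTS(Q): 1 reachable states
  q0 = rec X. (b.b.a.X)\{b} → (no moves)
Run σ = ⟨a⟩ on P: start {p0}
  [1] a ⇒ {p1}
  — P admits the full trace.
Run σ = ⟨a⟩ on Q: start {q0}
  [1] a ⇒ no successor for Q

a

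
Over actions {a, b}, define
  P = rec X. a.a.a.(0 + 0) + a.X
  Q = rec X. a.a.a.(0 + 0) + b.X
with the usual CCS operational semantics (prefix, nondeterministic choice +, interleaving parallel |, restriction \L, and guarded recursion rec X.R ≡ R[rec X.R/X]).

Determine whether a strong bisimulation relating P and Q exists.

P ≁ Q

LTS(P): 4 reachable states
  p0 = rec X. a.a.a.(0 + 0) + a.X has moves =a=> p0, =a=> p1
  p1 = a.a.(0 + 0) has moves =a=> p2
  p2 = a.(0 + 0) has moves =a=> p3
  p3 = 0 + 0 has moves deadlocked
LTS(Q): 4 reachable states
  q0 = rec X. a.a.a.(0 + 0) + b.X has moves =a=> q1, =b=> q0
  q1 = a.a.(0 + 0) has moves =a=> q2
  q2 = a.(0 + 0) has moves =a=> q3
  q3 = 0 + 0 has moves deadlocked
Bisimilarity quotient blocks:
  B0 = {p0}
  B1 = {p1, q1}
  B2 = {p2, q2}
  B3 = {p3, q3}
  B4 = {q0}
p0 ∈ B0, q0 ∈ B4 → different blocks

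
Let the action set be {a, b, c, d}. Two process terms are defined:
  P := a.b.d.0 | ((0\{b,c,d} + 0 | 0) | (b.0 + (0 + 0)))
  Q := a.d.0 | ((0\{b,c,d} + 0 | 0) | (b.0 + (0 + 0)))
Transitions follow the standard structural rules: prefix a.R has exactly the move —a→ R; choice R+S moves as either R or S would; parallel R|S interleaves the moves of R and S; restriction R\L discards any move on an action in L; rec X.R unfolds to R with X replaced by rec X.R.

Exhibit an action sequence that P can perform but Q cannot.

Reachable graph of P (8 states):
  u0 = a.b.d.0 | ((0\{b,c,d} + 0 | 0) | (b.0 + (0 + 0))) :: —a→ u1, —b→ u2
  u1 = b.d.0 | ((0\{b,c,d} + 0 | 0) | (b.0 + (0 + 0))) :: —b→ u3, —b→ u4
  u2 = a.b.d.0 | ((0\{b,c,d} + 0 | 0) | 0) :: —a→ u3
  u3 = b.d.0 | ((0\{b,c,d} + 0 | 0) | 0) :: —b→ u5
  u4 = d.0 | ((0\{b,c,d} + 0 | 0) | (b.0 + (0 + 0))) :: —b→ u5, —d→ u6
  u5 = d.0 | ((0\{b,c,d} + 0 | 0) | 0) :: —d→ u7
  u6 = 0 | ((0\{b,c,d} + 0 | 0) | (b.0 + (0 + 0))) :: —b→ u7
  u7 = 0 | ((0\{b,c,d} + 0 | 0) | 0) :: ·
Reachable graph of Q (6 states):
  v0 = a.d.0 | ((0\{b,c,d} + 0 | 0) | (b.0 + (0 + 0))) :: —a→ v1, —b→ v2
  v1 = d.0 | ((0\{b,c,d} + 0 | 0) | (b.0 + (0 + 0))) :: —b→ v3, —d→ v4
  v2 = a.d.0 | ((0\{b,c,d} + 0 | 0) | 0) :: —a→ v3
  v3 = d.0 | ((0\{b,c,d} + 0 | 0) | 0) :: —d→ v5
  v4 = 0 | ((0\{b,c,d} + 0 | 0) | (b.0 + (0 + 0))) :: —b→ v5
  v5 = 0 | ((0\{b,c,d} + 0 | 0) | 0) :: ·
Executing abb from P (initial set {u0}):
  step 1 (a): {u1}
  step 2 (b): {u3, u4}
  step 3 (b): {u5}
  P completes σ.
Executing abb from Q (initial set {v0}):
  step 1 (a): {v1}
  step 2 (b): {v3}
  step 3 (b): ∅ (Q stuck)

abb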